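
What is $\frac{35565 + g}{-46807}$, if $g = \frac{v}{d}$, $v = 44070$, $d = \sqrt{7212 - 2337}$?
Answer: $- \frac{35565}{46807} - \frac{226 \sqrt{195}}{234035} \approx -0.77331$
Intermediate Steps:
$d = 5 \sqrt{195}$ ($d = \sqrt{4875} = 5 \sqrt{195} \approx 69.821$)
$g = \frac{226 \sqrt{195}}{5}$ ($g = \frac{44070}{5 \sqrt{195}} = 44070 \frac{\sqrt{195}}{975} = \frac{226 \sqrt{195}}{5} \approx 631.18$)
$\frac{35565 + g}{-46807} = \frac{35565 + \frac{226 \sqrt{195}}{5}}{-46807} = \left(35565 + \frac{226 \sqrt{195}}{5}\right) \left(- \frac{1}{46807}\right) = - \frac{35565}{46807} - \frac{226 \sqrt{195}}{234035}$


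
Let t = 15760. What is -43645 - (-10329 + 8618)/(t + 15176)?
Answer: -1350200009/30936 ≈ -43645.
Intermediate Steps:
-43645 - (-10329 + 8618)/(t + 15176) = -43645 - (-10329 + 8618)/(15760 + 15176) = -43645 - (-1711)/30936 = -43645 - 1*(-1711/30936) = -43645 + 1711/30936 = -1350200009/30936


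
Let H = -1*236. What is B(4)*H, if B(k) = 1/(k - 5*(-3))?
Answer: -236/19 ≈ -12.421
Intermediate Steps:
B(k) = 1/(15 + k) (B(k) = 1/(k + 15) = 1/(15 + k))
H = -236
B(4)*H = -236/(15 + 4) = -236/19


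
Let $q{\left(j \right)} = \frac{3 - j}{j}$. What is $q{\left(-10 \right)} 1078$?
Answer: $- \frac{7007}{5} \approx -1401.4$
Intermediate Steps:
$q{\left(j \right)} = \frac{3 - j}{j}$
$q{\left(-10 \right)} 1078 = \frac{3 - -10}{-10} \cdot 1078 = - \frac{3 + 10}{10} \cdot 1078 = \left(- \frac{1}{10}\right) 13 \cdot 1078 = \left(- \frac{13}{10}\right) 1078 = - \frac{7007}{5}$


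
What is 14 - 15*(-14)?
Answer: 224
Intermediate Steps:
14 - 15*(-14) = 14 + 210 = 224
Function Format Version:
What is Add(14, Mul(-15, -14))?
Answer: 224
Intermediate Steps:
Add(14, Mul(-15, -14)) = Add(14, 210) = 224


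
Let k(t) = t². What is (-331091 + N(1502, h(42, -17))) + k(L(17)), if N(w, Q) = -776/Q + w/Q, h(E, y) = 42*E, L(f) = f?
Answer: -97255667/294 ≈ -3.3080e+5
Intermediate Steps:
(-331091 + N(1502, h(42, -17))) + k(L(17)) = (-331091 + (-776 + 1502)/((42*42))) + 17² = (-331091 + 726/1764) + 289 = (-331091 + (1/1764)*726) + 289 = (-331091 + 121/294) + 289 = -97340633/294 + 289 = -97255667/294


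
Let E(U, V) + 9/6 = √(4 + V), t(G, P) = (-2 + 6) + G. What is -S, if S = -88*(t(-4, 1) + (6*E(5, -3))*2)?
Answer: -528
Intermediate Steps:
t(G, P) = 4 + G
E(U, V) = -3/2 + √(4 + V)
S = 528 (S = -88*((4 - 4) + (6*(-3/2 + √(4 - 3)))*2) = -88*(0 + (6*(-3/2 + √1))*2) = -88*(0 + (6*(-3/2 + 1))*2) = -88*(0 + (6*(-½))*2) = -88*(0 - 3*2) = -88*(0 - 6) = -88*(-6) = 528)
-S = -1*528 = -528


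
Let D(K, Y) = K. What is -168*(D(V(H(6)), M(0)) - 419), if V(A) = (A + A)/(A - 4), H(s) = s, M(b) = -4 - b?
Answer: 69384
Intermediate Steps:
V(A) = 2*A/(-4 + A) (V(A) = (2*A)/(-4 + A) = 2*A/(-4 + A))
-168*(D(V(H(6)), M(0)) - 419) = -168*(2*6/(-4 + 6) - 419) = -168*(2*6/2 - 419) = -168*(2*6*(½) - 419) = -168*(6 - 419) = -168*(-413) = 69384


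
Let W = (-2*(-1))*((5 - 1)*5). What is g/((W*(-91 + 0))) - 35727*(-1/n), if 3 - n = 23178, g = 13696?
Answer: -3728759/702975 ≈ -5.3043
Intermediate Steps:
n = -23175 (n = 3 - 1*23178 = 3 - 23178 = -23175)
W = 40 (W = 2*(4*5) = 2*20 = 40)
g/((W*(-91 + 0))) - 35727*(-1/n) = 13696/((40*(-91 + 0))) - 35727/((-1*(-23175))) = 13696/((40*(-91))) - 35727/23175 = 13696/(-3640) - 35727*1/23175 = 13696*(-1/3640) - 11909/7725 = -1712/455 - 11909/7725 = -3728759/702975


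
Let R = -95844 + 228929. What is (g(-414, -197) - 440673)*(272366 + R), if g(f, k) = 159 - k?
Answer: -178526967967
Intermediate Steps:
R = 133085
(g(-414, -197) - 440673)*(272366 + R) = ((159 - 1*(-197)) - 440673)*(272366 + 133085) = ((159 + 197) - 440673)*405451 = (356 - 440673)*405451 = -440317*405451 = -178526967967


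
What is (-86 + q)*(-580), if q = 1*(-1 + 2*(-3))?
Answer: 53940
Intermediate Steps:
q = -7 (q = 1*(-1 - 6) = 1*(-7) = -7)
(-86 + q)*(-580) = (-86 - 7)*(-580) = -93*(-580) = 53940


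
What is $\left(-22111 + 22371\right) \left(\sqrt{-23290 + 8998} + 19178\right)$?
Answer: $4986280 + 1560 i \sqrt{397} \approx 4.9863 \cdot 10^{6} + 31083.0 i$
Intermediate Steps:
$\left(-22111 + 22371\right) \left(\sqrt{-23290 + 8998} + 19178\right) = 260 \left(\sqrt{-14292} + 19178\right) = 260 \left(6 i \sqrt{397} + 19178\right) = 260 \left(19178 + 6 i \sqrt{397}\right) = 4986280 + 1560 i \sqrt{397}$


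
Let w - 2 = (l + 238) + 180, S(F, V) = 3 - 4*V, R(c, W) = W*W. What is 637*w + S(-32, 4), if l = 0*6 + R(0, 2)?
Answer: 270075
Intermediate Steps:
R(c, W) = W**2
l = 4 (l = 0*6 + 2**2 = 0 + 4 = 4)
w = 424 (w = 2 + ((4 + 238) + 180) = 2 + (242 + 180) = 2 + 422 = 424)
637*w + S(-32, 4) = 637*424 + (3 - 4*4) = 270088 + (3 - 16) = 270088 - 13 = 270075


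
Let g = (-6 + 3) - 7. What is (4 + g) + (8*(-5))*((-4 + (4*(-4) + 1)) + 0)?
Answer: 754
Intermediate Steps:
g = -10 (g = -3 - 7 = -10)
(4 + g) + (8*(-5))*((-4 + (4*(-4) + 1)) + 0) = (4 - 10) + (8*(-5))*((-4 + (4*(-4) + 1)) + 0) = -6 - 40*((-4 + (-16 + 1)) + 0) = -6 - 40*((-4 - 15) + 0) = -6 - 40*(-19 + 0) = -6 - 40*(-19) = -6 + 760 = 754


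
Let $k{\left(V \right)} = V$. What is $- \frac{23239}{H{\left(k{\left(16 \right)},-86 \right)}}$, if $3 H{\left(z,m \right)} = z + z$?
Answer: $- \frac{69717}{32} \approx -2178.7$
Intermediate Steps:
$H{\left(z,m \right)} = \frac{2 z}{3}$ ($H{\left(z,m \right)} = \frac{z + z}{3} = \frac{2 z}{3}$)
$- \frac{23239}{H{\left(k{\left(16 \right)},-86 \right)}} = - \frac{23239}{\frac{2}{3} \cdot 16} = - \frac{23239}{\frac{32}{3}} = \left(-23239\right) \frac{3}{32} = - \frac{69717}{32}$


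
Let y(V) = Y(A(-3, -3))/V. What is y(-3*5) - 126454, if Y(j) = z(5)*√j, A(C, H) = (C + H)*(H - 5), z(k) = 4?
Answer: -126454 - 16*√3/15 ≈ -1.2646e+5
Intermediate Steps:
A(C, H) = (-5 + H)*(C + H) (A(C, H) = (C + H)*(-5 + H) = (-5 + H)*(C + H))
Y(j) = 4*√j
y(V) = 16*√3/V (y(V) = (4*√((-3)² - 5*(-3) - 5*(-3) - 3*(-3)))/V = (4*√(9 + 15 + 15 + 9))/V = (4*√48)/V = (4*(4*√3))/V = (16*√3)/V = 16*√3/V)
y(-3*5) - 126454 = 16*√3/((-3*5)) - 126454 = 16*√3/(-15) - 126454 = 16*√3*(-1/15) - 126454 = -16*√3/15 - 126454 = -126454 - 16*√3/15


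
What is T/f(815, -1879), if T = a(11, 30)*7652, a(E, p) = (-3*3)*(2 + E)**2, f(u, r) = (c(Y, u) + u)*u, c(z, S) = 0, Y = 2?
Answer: -11638692/664225 ≈ -17.522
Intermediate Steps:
f(u, r) = u**2 (f(u, r) = (0 + u)*u = u*u = u**2)
a(E, p) = -9*(2 + E)**2
T = -11638692 (T = -9*(2 + 11)**2*7652 = -9*13**2*7652 = -9*169*7652 = -1521*7652 = -11638692)
T/f(815, -1879) = -11638692/(815**2) = -11638692/664225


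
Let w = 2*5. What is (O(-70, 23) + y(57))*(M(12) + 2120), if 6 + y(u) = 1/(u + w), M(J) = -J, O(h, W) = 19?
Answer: 1838176/67 ≈ 27435.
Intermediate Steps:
w = 10
y(u) = -6 + 1/(10 + u) (y(u) = -6 + 1/(u + 10) = -6 + 1/(10 + u))
(O(-70, 23) + y(57))*(M(12) + 2120) = (19 + (-59 - 6*57)/(10 + 57))*(-1*12 + 2120) = (19 + (-59 - 342)/67)*(-12 + 2120) = (19 + (1/67)*(-401))*2108 = (19 - 401/67)*2108 = (872/67)*2108 = 1838176/67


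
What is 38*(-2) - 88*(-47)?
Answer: 4060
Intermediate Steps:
38*(-2) - 88*(-47) = -76 + 4136 = 4060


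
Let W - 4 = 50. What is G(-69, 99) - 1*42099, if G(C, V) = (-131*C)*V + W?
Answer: 852816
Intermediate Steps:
W = 54 (W = 4 + 50 = 54)
G(C, V) = 54 - 131*C*V (G(C, V) = (-131*C)*V + 54 = -131*C*V + 54 = 54 - 131*C*V)
G(-69, 99) - 1*42099 = (54 - 131*(-69)*99) - 1*42099 = (54 + 894861) - 42099 = 894915 - 42099 = 852816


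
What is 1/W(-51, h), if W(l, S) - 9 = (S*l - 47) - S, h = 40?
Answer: -1/2118 ≈ -0.00047214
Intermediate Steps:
W(l, S) = -38 - S + S*l (W(l, S) = 9 + ((S*l - 47) - S) = 9 + ((-47 + S*l) - S) = 9 + (-47 - S + S*l) = -38 - S + S*l)
1/W(-51, h) = 1/(-38 - 1*40 + 40*(-51)) = 1/(-38 - 40 - 2040) = 1/(-2118) = -1/2118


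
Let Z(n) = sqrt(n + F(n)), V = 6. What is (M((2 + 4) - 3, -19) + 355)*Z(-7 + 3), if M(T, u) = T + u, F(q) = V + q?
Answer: 339*I*sqrt(2) ≈ 479.42*I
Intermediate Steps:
F(q) = 6 + q
Z(n) = sqrt(6 + 2*n) (Z(n) = sqrt(n + (6 + n)) = sqrt(6 + 2*n))
(M((2 + 4) - 3, -19) + 355)*Z(-7 + 3) = ((((2 + 4) - 3) - 19) + 355)*sqrt(6 + 2*(-7 + 3)) = (((6 - 3) - 19) + 355)*sqrt(6 + 2*(-4)) = ((3 - 19) + 355)*sqrt(6 - 8) = (-16 + 355)*sqrt(-2) = 339*(I*sqrt(2)) = 339*I*sqrt(2)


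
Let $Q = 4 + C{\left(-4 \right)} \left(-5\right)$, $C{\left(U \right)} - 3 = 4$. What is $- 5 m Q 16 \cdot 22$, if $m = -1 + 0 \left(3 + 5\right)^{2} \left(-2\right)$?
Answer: $-54560$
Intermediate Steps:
$C{\left(U \right)} = 7$ ($C{\left(U \right)} = 3 + 4 = 7$)
$Q = -31$ ($Q = 4 + 7 \left(-5\right) = 4 - 35 = -31$)
$m = -1$ ($m = -1 + 0 \cdot 8^{2} \left(-2\right) = -1 + 0 \cdot 64 \left(-2\right) = -1 + 0 \left(-2\right) = -1 + 0 = -1$)
$- 5 m Q 16 \cdot 22 = \left(-5\right) \left(-1\right) \left(-31\right) 16 \cdot 22 = 5 \left(-31\right) 16 \cdot 22 = \left(-155\right) 16 \cdot 22 = \left(-2480\right) 22 = -54560$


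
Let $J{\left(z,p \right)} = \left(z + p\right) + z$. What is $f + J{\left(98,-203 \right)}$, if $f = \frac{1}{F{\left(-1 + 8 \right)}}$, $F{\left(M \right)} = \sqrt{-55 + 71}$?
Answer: $- \frac{27}{4} \approx -6.75$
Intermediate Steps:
$F{\left(M \right)} = 4$ ($F{\left(M \right)} = \sqrt{16} = 4$)
$J{\left(z,p \right)} = p + 2 z$ ($J{\left(z,p \right)} = \left(p + z\right) + z = p + 2 z$)
$f = \frac{1}{4} \approx 0.25$
$f + J{\left(98,-203 \right)} = \frac{1}{4} + \left(-203 + 2 \cdot 98\right) = \frac{1}{4} + \left(-203 + 196\right) = \frac{1}{4} - 7 = - \frac{27}{4}$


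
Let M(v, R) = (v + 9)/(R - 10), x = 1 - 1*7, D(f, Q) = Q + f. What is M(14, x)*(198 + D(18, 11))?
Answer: -5221/16 ≈ -326.31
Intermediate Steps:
x = -6 (x = 1 - 7 = -6)
M(v, R) = (9 + v)/(-10 + R)
M(14, x)*(198 + D(18, 11)) = ((9 + 14)/(-10 - 6))*(198 + (11 + 18)) = (23/(-16))*(198 + 29) = -1/16*23*227 = -23/16*227 = -5221/16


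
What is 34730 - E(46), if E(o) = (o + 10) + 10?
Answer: 34664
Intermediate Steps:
E(o) = 20 + o (E(o) = (10 + o) + 10 = 20 + o)
34730 - E(46) = 34730 - (20 + 46) = 34730 - 1*66 = 34730 - 66 = 34664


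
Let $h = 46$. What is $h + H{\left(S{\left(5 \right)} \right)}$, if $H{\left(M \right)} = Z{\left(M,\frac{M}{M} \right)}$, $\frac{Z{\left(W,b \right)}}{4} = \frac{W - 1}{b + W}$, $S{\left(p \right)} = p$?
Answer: $\frac{146}{3} \approx 48.667$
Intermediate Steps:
$Z{\left(W,b \right)} = \frac{4 \left(-1 + W\right)}{W + b}$ ($Z{\left(W,b \right)} = 4 \frac{W - 1}{b + W} = 4 \frac{-1 + W}{W + b} = \frac{4 \left(-1 + W\right)}{W + b}$)
$H{\left(M \right)} = \frac{4 \left(-1 + M\right)}{1 + M}$ ($H{\left(M \right)} = \frac{4 \left(-1 + M\right)}{M + \frac{M}{M}} = \frac{4 \left(-1 + M\right)}{M + 1} = \frac{4 \left(-1 + M\right)}{1 + M}$)
$h + H{\left(S{\left(5 \right)} \right)} = 46 + \frac{4 \left(-1 + 5\right)}{1 + 5} = 46 + 4 \cdot \frac{1}{6} \cdot 4 = 46 + \frac{8}{3} = \frac{146}{3}$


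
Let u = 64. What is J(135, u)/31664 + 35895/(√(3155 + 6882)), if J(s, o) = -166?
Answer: -83/15832 + 35895*√10037/10037 ≈ 358.28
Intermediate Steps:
J(135, u)/31664 + 35895/(√(3155 + 6882)) = -166/31664 + 35895/(√(3155 + 6882)) = -166*1/31664 + 35895/(√10037) = -83/15832 + 35895*(√10037/10037) = -83/15832 + 35895*√10037/10037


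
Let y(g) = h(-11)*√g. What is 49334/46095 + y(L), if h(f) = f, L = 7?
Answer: 49334/46095 - 11*√7 ≈ -28.033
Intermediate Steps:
y(g) = -11*√g
49334/46095 + y(L) = 49334/46095 - 11*√7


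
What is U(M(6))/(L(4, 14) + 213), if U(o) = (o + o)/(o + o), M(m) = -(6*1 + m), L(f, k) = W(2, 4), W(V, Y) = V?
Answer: 1/215 ≈ 0.0046512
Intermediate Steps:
L(f, k) = 2
M(m) = -6 - m (M(m) = -(6 + m) = -6 - m)
U(o) = 1 (U(o) = (2*o)/((2*o)) = (2*o)*(1/(2*o)) = 1)
U(M(6))/(L(4, 14) + 213) = 1/(2 + 213) = 1/215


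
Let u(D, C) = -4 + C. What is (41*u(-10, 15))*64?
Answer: 28864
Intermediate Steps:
(41*u(-10, 15))*64 = (41*(-4 + 15))*64 = (41*11)*64 = 451*64 = 28864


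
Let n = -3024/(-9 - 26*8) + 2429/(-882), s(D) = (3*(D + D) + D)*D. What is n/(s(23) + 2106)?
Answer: 43675/22689954 ≈ 0.0019249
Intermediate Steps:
s(D) = 7*D² (s(D) = (3*(2*D) + D)*D = (6*D + D)*D = (7*D)*D = 7*D²)
n = 43675/3906 (n = -3024/(-9 - 208) + 2429*(-1/882) = -3024/(-217) - 347/126 = -3024*(-1/217) - 347/126 = 432/31 - 347/126 = 43675/3906 ≈ 11.182)
n/(s(23) + 2106) = 43675/(3906*(7*23² + 2106)) = 43675/(3906*(7*529 + 2106)) = 43675/(3906*(3703 + 2106)) = (43675/3906)/5809 = (43675/3906)*(1/5809) = 43675/22689954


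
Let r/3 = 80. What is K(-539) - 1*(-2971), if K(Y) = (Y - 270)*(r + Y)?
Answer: 244862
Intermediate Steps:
r = 240 (r = 3*80 = 240)
K(Y) = (-270 + Y)*(240 + Y) (K(Y) = (Y - 270)*(240 + Y) = (-270 + Y)*(240 + Y))
K(-539) - 1*(-2971) = (-64800 + (-539)² - 30*(-539)) - 1*(-2971) = (-64800 + 290521 + 16170) + 2971 = 241891 + 2971 = 244862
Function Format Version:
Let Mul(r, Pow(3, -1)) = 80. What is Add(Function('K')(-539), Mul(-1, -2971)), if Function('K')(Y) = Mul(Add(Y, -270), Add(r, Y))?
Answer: 244862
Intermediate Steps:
r = 240 (r = Mul(3, 80) = 240)
Function('K')(Y) = Mul(Add(-270, Y), Add(240, Y)) (Function('K')(Y) = Mul(Add(Y, -270), Add(240, Y)) = Mul(Add(-270, Y), Add(240, Y)))
Add(Function('K')(-539), Mul(-1, -2971)) = Add(Add(-64800, Pow(-539, 2), Mul(-30, -539)), Mul(-1, -2971)) = Add(Add(-64800, 290521, 16170), 2971) = Add(241891, 2971) = 244862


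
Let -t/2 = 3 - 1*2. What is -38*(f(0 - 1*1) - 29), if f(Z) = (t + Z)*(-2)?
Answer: 874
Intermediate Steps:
t = -2 (t = -2*(3 - 1*2) = -2*(3 - 2) = -2*1 = -2)
f(Z) = 4 - 2*Z (f(Z) = (-2 + Z)*(-2) = 4 - 2*Z)
-38*(f(0 - 1*1) - 29) = -38*((4 - 2*(0 - 1*1)) - 29) = -38*((4 - 2*(0 - 1)) - 29) = -38*((4 - 2*(-1)) - 29) = -38*((4 + 2) - 29) = -38*(6 - 29) = -38*(-23) = 874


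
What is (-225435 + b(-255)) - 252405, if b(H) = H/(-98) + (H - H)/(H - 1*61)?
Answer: -46828065/98 ≈ -4.7784e+5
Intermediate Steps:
b(H) = -H/98 (b(H) = H*(-1/98) + 0/(H - 61) = -H/98 + 0/(-61 + H) = -H/98 + 0 = -H/98)
(-225435 + b(-255)) - 252405 = (-225435 - 1/98*(-255)) - 252405 = (-225435 + 255/98) - 252405 = -22092375/98 - 252405 = -46828065/98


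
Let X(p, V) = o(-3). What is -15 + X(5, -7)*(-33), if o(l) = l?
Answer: 84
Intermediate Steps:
X(p, V) = -3
-15 + X(5, -7)*(-33) = -15 - 3*(-33) = -15 + 99 = 84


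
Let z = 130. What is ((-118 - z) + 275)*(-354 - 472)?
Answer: -22302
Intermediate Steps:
((-118 - z) + 275)*(-354 - 472) = ((-118 - 1*130) + 275)*(-354 - 472) = ((-118 - 130) + 275)*(-826) = (-248 + 275)*(-826) = 27*(-826) = -22302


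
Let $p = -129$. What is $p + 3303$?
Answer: $3174$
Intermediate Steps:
$p + 3303 = -129 + 3303 = 3174$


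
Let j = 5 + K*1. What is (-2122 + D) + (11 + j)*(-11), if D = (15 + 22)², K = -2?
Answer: -907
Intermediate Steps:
D = 1369 (D = 37² = 1369)
j = 3 (j = 5 - 2*1 = 5 - 2 = 3)
(-2122 + D) + (11 + j)*(-11) = (-2122 + 1369) + (11 + 3)*(-11) = -753 + 14*(-11) = -753 - 154 = -907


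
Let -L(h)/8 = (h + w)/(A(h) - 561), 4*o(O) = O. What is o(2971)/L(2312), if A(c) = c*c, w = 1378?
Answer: -15879350293/118080 ≈ -1.3448e+5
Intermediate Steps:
A(c) = c**2
o(O) = O/4
L(h) = -8*(1378 + h)/(-561 + h**2) (L(h) = -8*(h + 1378)/(h**2 - 561) = -8*(1378 + h)/(-561 + h**2))
o(2971)/L(2312) = ((1/4)*2971)/((8*(-1378 - 1*2312)/(-561 + 2312**2))) = 2971/(4*((8*(-1378 - 2312)/(-561 + 5345344)))) = 2971/(4*((8*(-3690)/5344783))) = 2971/(4*((8*(1/5344783)*(-3690)))) = 2971/(4*(-29520/5344783)) = (2971/4)*(-5344783/29520) = -15879350293/118080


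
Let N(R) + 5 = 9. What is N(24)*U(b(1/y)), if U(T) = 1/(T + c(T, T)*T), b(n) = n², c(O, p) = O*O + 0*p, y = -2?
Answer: 256/17 ≈ 15.059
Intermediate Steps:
c(O, p) = O² (c(O, p) = O² + 0 = O²)
N(R) = 4 (N(R) = -5 + 9 = 4)
U(T) = 1/(T + T³) (U(T) = 1/(T + T²*T) = 1/(T + T³))
N(24)*U(b(1/y)) = 4/((1/(-2))² + ((1/(-2))²)³) = 4/((1*(-½))² + ((1*(-½))²)³) = 4/((-½)² + ((-½)²)³) = 4/(¼ + (¼)³) = 4/(¼ + 1/64) = 4/(17/64) = 4*(64/17) = 256/17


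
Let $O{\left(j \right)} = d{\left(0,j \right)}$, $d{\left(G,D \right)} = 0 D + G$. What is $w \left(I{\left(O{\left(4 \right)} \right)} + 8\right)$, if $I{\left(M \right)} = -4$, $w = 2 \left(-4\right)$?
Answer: $-32$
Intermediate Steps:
$d{\left(G,D \right)} = G$ ($d{\left(G,D \right)} = 0 + G = G$)
$O{\left(j \right)} = 0$
$w = -8$
$w \left(I{\left(O{\left(4 \right)} \right)} + 8\right) = - 8 \left(-4 + 8\right) = \left(-8\right) 4 = -32$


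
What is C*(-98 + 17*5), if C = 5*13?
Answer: -845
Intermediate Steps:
C = 65
C*(-98 + 17*5) = 65*(-98 + 17*5) = 65*(-98 + 85) = 65*(-13) = -845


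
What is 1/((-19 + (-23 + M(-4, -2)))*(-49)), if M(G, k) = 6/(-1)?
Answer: 1/2352 ≈ 0.00042517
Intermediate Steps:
M(G, k) = -6 (M(G, k) = 6*(-1) = -6)
1/((-19 + (-23 + M(-4, -2)))*(-49)) = 1/((-19 + (-23 - 6))*(-49)) = 1/((-19 - 29)*(-49)) = 1/(-48*(-49)) = 1/2352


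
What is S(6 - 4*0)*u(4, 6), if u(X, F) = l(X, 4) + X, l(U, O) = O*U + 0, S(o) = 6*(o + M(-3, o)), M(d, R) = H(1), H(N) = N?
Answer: 840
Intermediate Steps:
M(d, R) = 1
S(o) = 6 + 6*o (S(o) = 6*(o + 1) = 6*(1 + o) = 6 + 6*o)
l(U, O) = O*U
u(X, F) = 5*X (u(X, F) = 4*X + X = 5*X)
S(6 - 4*0)*u(4, 6) = (6 + 6*(6 - 4*0))*(5*4) = (6 + 6*(6 + 0))*20 = (6 + 6*6)*20 = (6 + 36)*20 = 42*20 = 840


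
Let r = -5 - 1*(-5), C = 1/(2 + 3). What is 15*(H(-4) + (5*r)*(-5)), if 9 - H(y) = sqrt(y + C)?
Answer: 135 - 3*I*sqrt(95) ≈ 135.0 - 29.24*I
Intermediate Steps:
C = 1/5 ≈ 0.20000
r = 0 (r = -5 + 5 = 0)
H(y) = 9 - sqrt(1/5 + y) (H(y) = 9 - sqrt(y + 1/5) = 9 - sqrt(1/5 + y))
15*(H(-4) + (5*r)*(-5)) = 15*((9 - sqrt(5 + 25*(-4))/5) + (5*0)*(-5)) = 15*((9 - sqrt(5 - 100)/5) + 0*(-5)) = 15*((9 - I*sqrt(95)/5) + 0) = 15*(9 - I*sqrt(95)/5) = 135 - 3*I*sqrt(95)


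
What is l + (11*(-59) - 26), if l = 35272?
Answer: 34597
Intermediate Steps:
l + (11*(-59) - 26) = 35272 + (11*(-59) - 26) = 35272 + (-649 - 26) = 35272 - 675 = 34597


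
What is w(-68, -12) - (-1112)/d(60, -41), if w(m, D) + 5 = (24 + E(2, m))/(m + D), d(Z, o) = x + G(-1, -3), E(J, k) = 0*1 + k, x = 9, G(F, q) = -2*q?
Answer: 4181/60 ≈ 69.683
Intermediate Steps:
E(J, k) = k (E(J, k) = 0 + k = k)
d(Z, o) = 15 (d(Z, o) = 9 - 2*(-3) = 9 + 6 = 15)
w(m, D) = -5 + (24 + m)/(D + m) (w(m, D) = -5 + (24 + m)/(m + D) = -5 + (24 + m)/(D + m))
w(-68, -12) - (-1112)/d(60, -41) = (24 - 5*(-12) - 4*(-68))/(-12 - 68) - (-1112)/15 = (24 + 60 + 272)/(-80) - (-1112)/15 = -1/80*356 - 1*(-1112/15) = -89/20 + 1112/15 = 4181/60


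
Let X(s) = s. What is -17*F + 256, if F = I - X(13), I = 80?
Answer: -883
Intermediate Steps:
F = 67 (F = 80 - 1*13 = 80 - 13 = 67)
-17*F + 256 = -17*67 + 256 = -1139 + 256 = -883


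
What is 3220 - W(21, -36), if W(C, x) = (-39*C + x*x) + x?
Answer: 2779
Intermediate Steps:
W(C, x) = x + x**2 - 39*C (W(C, x) = (-39*C + x**2) + x = (x**2 - 39*C) + x = x + x**2 - 39*C)
3220 - W(21, -36) = 3220 - (-36 + (-36)**2 - 39*21) = 3220 - (-36 + 1296 - 819) = 3220 - 1*441 = 3220 - 441 = 2779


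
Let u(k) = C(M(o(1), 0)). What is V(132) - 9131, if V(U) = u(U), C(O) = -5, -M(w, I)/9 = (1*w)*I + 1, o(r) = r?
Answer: -9136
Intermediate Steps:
M(w, I) = -9 - 9*I*w (M(w, I) = -9*((1*w)*I + 1) = -9*(w*I + 1) = -9*(I*w + 1) = -9*(1 + I*w) = -9 - 9*I*w)
u(k) = -5
V(U) = -5
V(132) - 9131 = -5 - 9131 = -9136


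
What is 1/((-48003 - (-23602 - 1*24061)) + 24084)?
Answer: 1/23744 ≈ 4.2116e-5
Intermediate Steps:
1/((-48003 - (-23602 - 1*24061)) + 24084) = 1/((-48003 - (-23602 - 24061)) + 24084) = 1/((-48003 - 1*(-47663)) + 24084) = 1/((-48003 + 47663) + 24084) = 1/(-340 + 24084) = 1/23744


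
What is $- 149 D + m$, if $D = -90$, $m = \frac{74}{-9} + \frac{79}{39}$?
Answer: $\frac{1568245}{117} \approx 13404.0$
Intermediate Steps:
$m = - \frac{725}{117}$ ($m = 74 \left(- \frac{1}{9}\right) + 79 \cdot \frac{1}{39} = - \frac{74}{9} + \frac{79}{39} = - \frac{725}{117} \approx -6.1966$)
$- 149 D + m = \left(-149\right) \left(-90\right) - \frac{725}{117} = 13410 - \frac{725}{117} = \frac{1568245}{117}$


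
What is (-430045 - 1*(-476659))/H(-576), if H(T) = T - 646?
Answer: -23307/611 ≈ -38.146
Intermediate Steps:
H(T) = -646 + T
(-430045 - 1*(-476659))/H(-576) = (-430045 - 1*(-476659))/(-646 - 576) = (-430045 + 476659)/(-1222) = 46614*(-1/1222) = -23307/611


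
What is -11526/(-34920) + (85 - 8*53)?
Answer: -1971059/5820 ≈ -338.67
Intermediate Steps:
-11526/(-34920) + (85 - 8*53) = -11526*(-1/34920) + (85 - 424) = 1921/5820 - 339 = -1971059/5820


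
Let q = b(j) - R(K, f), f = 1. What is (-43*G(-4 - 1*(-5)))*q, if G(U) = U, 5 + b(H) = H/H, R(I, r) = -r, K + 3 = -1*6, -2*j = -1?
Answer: 129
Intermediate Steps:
j = ½ (j = -½*(-1) = ½ ≈ 0.50000)
K = -9 (K = -3 - 1*6 = -3 - 6 = -9)
b(H) = -4 (b(H) = -5 + H/H = -5 + 1 = -4)
q = -3 (q = -4 - (-1) = -4 - 1*(-1) = -4 + 1 = -3)
(-43*G(-4 - 1*(-5)))*q = -43*(-4 - 1*(-5))*(-3) = -43*(-4 + 5)*(-3) = -43*1*(-3) = -43*(-3) = 129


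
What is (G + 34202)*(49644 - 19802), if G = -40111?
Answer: -176336378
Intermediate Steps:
(G + 34202)*(49644 - 19802) = (-40111 + 34202)*(49644 - 19802) = -5909*29842 = -176336378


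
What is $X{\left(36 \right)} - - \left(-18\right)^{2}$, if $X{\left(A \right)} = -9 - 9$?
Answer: $306$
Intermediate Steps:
$X{\left(A \right)} = -18$ ($X{\left(A \right)} = -9 - 9 = -18$)
$X{\left(36 \right)} - - \left(-18\right)^{2} = -18 - - \left(-18\right)^{2} = -18 - \left(-1\right) 324 = -18 - -324 = -18 + 324 = 306$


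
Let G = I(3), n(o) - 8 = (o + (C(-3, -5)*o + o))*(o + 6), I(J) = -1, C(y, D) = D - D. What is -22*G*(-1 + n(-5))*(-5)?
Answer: 330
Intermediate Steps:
C(y, D) = 0
n(o) = 8 + 2*o*(6 + o) (n(o) = 8 + (o + (0*o + o))*(o + 6) = 8 + (o + (0 + o))*(6 + o) = 8 + (o + o)*(6 + o) = 8 + (2*o)*(6 + o) = 8 + 2*o*(6 + o))
G = -1
-22*G*(-1 + n(-5))*(-5) = -(-22)*(-1 + (8 + 2*(-5)**2 + 12*(-5)))*(-5) = -(-22)*(-1 + (8 + 2*25 - 60))*(-5) = -(-22)*(-1 + (8 + 50 - 60))*(-5) = -(-22)*(-1 - 2)*(-5) = -(-22)*(-3)*(-5) = -22*3*(-5) = -66*(-5) = 330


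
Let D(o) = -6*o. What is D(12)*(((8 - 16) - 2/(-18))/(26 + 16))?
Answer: 284/21 ≈ 13.524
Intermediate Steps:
D(12)*(((8 - 16) - 2/(-18))/(26 + 16)) = (-6*12)*(((8 - 16) - 2/(-18))/(26 + 16)) = -72*(-8 - 2*(-1/18))/42 = -72*(-8 + ⅑)/42 = -(-568)/42 = -72*(-71/378) = 284/21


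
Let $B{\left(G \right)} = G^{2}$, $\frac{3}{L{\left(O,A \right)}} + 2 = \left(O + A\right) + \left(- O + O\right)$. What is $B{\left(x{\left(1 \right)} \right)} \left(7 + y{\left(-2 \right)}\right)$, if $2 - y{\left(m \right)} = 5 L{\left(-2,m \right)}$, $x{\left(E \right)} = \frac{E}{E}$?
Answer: $\frac{23}{2} \approx 11.5$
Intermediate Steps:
$x{\left(E \right)} = 1$
$L{\left(O,A \right)} = \frac{3}{-2 + A + O}$ ($L{\left(O,A \right)} = \frac{3}{-2 + \left(\left(O + A\right) + \left(- O + O\right)\right)} = \frac{3}{-2 + \left(\left(A + O\right) + 0\right)} = \frac{3}{-2 + \left(A + O\right)} = \frac{3}{-2 + A + O}$)
$y{\left(m \right)} = 2 - \frac{15}{-4 + m}$ ($y{\left(m \right)} = 2 - 5 \frac{3}{-2 + m - 2} = 2 - 5 \frac{3}{-4 + m} = 2 - \frac{15}{-4 + m}$)
$B{\left(x{\left(1 \right)} \right)} \left(7 + y{\left(-2 \right)}\right) = 1^{2} \left(7 + \frac{-23 + 2 \left(-2\right)}{-4 - 2}\right) = 1 \left(7 + \frac{-23 - 4}{-6}\right) = 1 \left(7 - - \frac{9}{2}\right) = 1 \left(7 + \frac{9}{2}\right) = 1 \cdot \frac{23}{2} = \frac{23}{2}$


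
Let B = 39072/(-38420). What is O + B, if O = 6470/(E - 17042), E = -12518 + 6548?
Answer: -143462783/110515130 ≈ -1.2981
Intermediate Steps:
E = -5970
O = -3235/11506 (O = 6470/(-5970 - 17042) = 6470/(-23012) = 6470*(-1/23012) = -3235/11506 ≈ -0.28116)
B = -9768/9605 (B = 39072*(-1/38420) = -9768/9605 ≈ -1.0170)
O + B = -3235/11506 - 9768/9605 = -143462783/110515130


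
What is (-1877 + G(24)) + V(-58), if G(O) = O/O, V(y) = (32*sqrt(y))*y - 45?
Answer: -1921 - 1856*I*sqrt(58) ≈ -1921.0 - 14135.0*I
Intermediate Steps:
V(y) = -45 + 32*y**(3/2) (V(y) = 32*y**(3/2) - 45 = -45 + 32*y**(3/2))
G(O) = 1
(-1877 + G(24)) + V(-58) = (-1877 + 1) + (-45 + 32*(-58)**(3/2)) = -1876 + (-45 + 32*(-58*I*sqrt(58))) = -1876 + (-45 - 1856*I*sqrt(58)) = -1921 - 1856*I*sqrt(58)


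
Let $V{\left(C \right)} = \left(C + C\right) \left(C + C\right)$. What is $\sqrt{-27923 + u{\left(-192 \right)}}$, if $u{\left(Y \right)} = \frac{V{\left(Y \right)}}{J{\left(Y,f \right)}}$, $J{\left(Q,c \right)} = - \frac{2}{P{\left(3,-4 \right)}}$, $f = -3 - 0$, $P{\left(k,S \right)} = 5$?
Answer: $i \sqrt{396563} \approx 629.73 i$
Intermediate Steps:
$f = -3$ ($f = -3 + 0 = -3$)
$V{\left(C \right)} = 4 C^{2}$ ($V{\left(C \right)} = 2 C 2 C = 4 C^{2}$)
$J{\left(Q,c \right)} = - \frac{2}{5}$
$u{\left(Y \right)} = - 10 Y^{2}$ ($u{\left(Y \right)} = \frac{4 Y^{2}}{- \frac{2}{5}} = 4 Y^{2} \left(- \frac{5}{2}\right) = - 10 Y^{2}$)
$\sqrt{-27923 + u{\left(-192 \right)}} = \sqrt{-27923 - 10 \left(-192\right)^{2}} = \sqrt{-27923 - 368640} = \sqrt{-396563} = i \sqrt{396563}$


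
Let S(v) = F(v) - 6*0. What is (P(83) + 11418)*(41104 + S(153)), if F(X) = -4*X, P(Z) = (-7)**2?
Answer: 464321764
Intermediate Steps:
P(Z) = 49
S(v) = -4*v (S(v) = -4*v - 6*0 = -4*v + 0 = -4*v)
(P(83) + 11418)*(41104 + S(153)) = (49 + 11418)*(41104 - 4*153) = 11467*(41104 - 612) = 11467*40492 = 464321764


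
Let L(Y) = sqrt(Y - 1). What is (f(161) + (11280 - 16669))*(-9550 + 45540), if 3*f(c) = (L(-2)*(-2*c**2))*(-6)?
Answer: -193950110 + 3731587160*I*sqrt(3) ≈ -1.9395e+8 + 6.4633e+9*I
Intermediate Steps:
L(Y) = sqrt(-1 + Y)
f(c) = 4*I*sqrt(3)*c**2 (f(c) = ((sqrt(-1 - 2)*(-2*c**2))*(-6))/3 = ((sqrt(-3)*(-2*c**2))*(-6))/3 = (((I*sqrt(3))*(-2*c**2))*(-6))/3 = (-2*I*sqrt(3)*c**2*(-6))/3 = (12*I*sqrt(3)*c**2)/3 = 4*I*sqrt(3)*c**2)
(f(161) + (11280 - 16669))*(-9550 + 45540) = (4*I*sqrt(3)*161**2 + (11280 - 16669))*(-9550 + 45540) = (4*I*sqrt(3)*25921 - 5389)*35990 = (103684*I*sqrt(3) - 5389)*35990 = (-5389 + 103684*I*sqrt(3))*35990 = -193950110 + 3731587160*I*sqrt(3)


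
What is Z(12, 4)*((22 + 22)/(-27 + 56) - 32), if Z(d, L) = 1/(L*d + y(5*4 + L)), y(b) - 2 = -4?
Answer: -442/667 ≈ -0.66267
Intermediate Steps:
y(b) = -2 (y(b) = 2 - 4 = -2)
Z(d, L) = 1/(-2 + L*d) (Z(d, L) = 1/(L*d - 2) = 1/(-2 + L*d))
Z(12, 4)*((22 + 22)/(-27 + 56) - 32) = ((22 + 22)/(-27 + 56) - 32)/(-2 + 4*12) = (44/29 - 32)/(-2 + 48) = (44*(1/29) - 32)/46 = (44/29 - 32)/46 = (1/46)*(-884/29) = -442/667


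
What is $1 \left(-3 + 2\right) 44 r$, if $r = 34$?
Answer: $-1496$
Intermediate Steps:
$1 \left(-3 + 2\right) 44 r = 1 \left(-3 + 2\right) 44 \cdot 34 = 1 \left(-1\right) 44 \cdot 34 = \left(-1\right) 44 \cdot 34 = \left(-44\right) 34 = -1496$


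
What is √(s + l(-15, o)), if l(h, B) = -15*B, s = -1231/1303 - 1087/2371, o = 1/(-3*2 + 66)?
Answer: I*√63115660278993/6178826 ≈ 1.2858*I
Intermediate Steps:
o = 1/60 (o = 1/(-6 + 66) = 1/60 ≈ 0.016667)
s = -4335062/3089413 (s = -1231*1/1303 - 1087*1/2371 = -1231/1303 - 1087/2371 = -4335062/3089413 ≈ -1.4032)
√(s + l(-15, o)) = √(-4335062/3089413 - 15*1/60) = √(-4335062/3089413 - ¼) = √(-20429661/12357652) = I*√63115660278993/6178826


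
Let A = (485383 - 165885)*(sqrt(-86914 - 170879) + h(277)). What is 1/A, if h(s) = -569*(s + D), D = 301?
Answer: -9673/1016413609656649 - I*sqrt(257793)/34558062728326066 ≈ -9.5168e-12 - 1.4692e-14*I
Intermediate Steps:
h(s) = -171269 - 569*s (h(s) = -569*(s + 301) = -569*(301 + s) = -171269 - 569*s)
A = -105077141236 + 319498*I*sqrt(257793) (A = (485383 - 165885)*(sqrt(-86914 - 170879) + (-171269 - 569*277)) = 319498*(sqrt(-257793) + (-171269 - 157613)) = 319498*(I*sqrt(257793) - 328882) = 319498*(-328882 + I*sqrt(257793)) = -105077141236 + 319498*I*sqrt(257793) ≈ -1.0508e+11 + 1.6222e+8*I)
1/A = 1/(-105077141236 + 319498*I*sqrt(257793))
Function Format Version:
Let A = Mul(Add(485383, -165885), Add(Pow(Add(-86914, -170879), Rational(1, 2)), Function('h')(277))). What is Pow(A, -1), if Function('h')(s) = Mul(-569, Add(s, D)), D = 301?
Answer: Add(Rational(-9673, 1016413609656649), Mul(Rational(-1, 34558062728326066), I, Pow(257793, Rational(1, 2)))) ≈ Add(-9.5168e-12, Mul(-1.4692e-14, I))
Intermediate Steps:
Function('h')(s) = Add(-171269, Mul(-569, s)) (Function('h')(s) = Mul(-569, Add(s, 301)) = Mul(-569, Add(301, s)) = Add(-171269, Mul(-569, s)))
A = Add(-105077141236, Mul(319498, I, Pow(257793, Rational(1, 2)))) (A = Mul(Add(485383, -165885), Add(Pow(Add(-86914, -170879), Rational(1, 2)), Add(-171269, Mul(-569, 277)))) = Mul(319498, Add(Pow(-257793, Rational(1, 2)), Add(-171269, -157613))) = Mul(319498, Add(Mul(I, Pow(257793, Rational(1, 2))), -328882)) = Mul(319498, Add(-328882, Mul(I, Pow(257793, Rational(1, 2))))) = Add(-105077141236, Mul(319498, I, Pow(257793, Rational(1, 2)))) ≈ Add(-1.0508e+11, Mul(1.6222e+8, I)))
Pow(A, -1) = Pow(Add(-105077141236, Mul(319498, I, Pow(257793, Rational(1, 2)))), -1)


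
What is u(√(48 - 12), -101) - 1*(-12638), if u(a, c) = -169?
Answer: 12469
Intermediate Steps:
u(√(48 - 12), -101) - 1*(-12638) = -169 - 1*(-12638) = -169 + 12638 = 12469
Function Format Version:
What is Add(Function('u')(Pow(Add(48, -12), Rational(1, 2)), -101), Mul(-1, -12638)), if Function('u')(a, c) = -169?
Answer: 12469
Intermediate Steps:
Add(Function('u')(Pow(Add(48, -12), Rational(1, 2)), -101), Mul(-1, -12638)) = Add(-169, Mul(-1, -12638)) = Add(-169, 12638) = 12469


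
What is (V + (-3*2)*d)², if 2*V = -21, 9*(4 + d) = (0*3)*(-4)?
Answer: 729/4 ≈ 182.25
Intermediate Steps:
d = -4 (d = -4 + ((0*3)*(-4))/9 = -4 + (0*(-4))/9 = -4 + (⅑)*0 = -4 + 0 = -4)
V = -21/2 (V = (½)*(-21) = -21/2 ≈ -10.500)
(V + (-3*2)*d)² = (-21/2 - 3*2*(-4))² = (-21/2 - 6*(-4))² = (-21/2 + 24)² = (27/2)² = 729/4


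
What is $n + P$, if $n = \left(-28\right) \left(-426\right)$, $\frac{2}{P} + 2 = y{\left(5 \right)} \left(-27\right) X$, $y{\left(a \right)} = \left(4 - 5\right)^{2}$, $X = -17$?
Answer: $\frac{5451098}{457} \approx 11928.0$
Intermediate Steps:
$y{\left(a \right)} = 1$ ($y{\left(a \right)} = \left(-1\right)^{2} = 1$)
$P = \frac{2}{457}$ ($P = \frac{2}{-2 + 1 \left(-27\right) \left(-17\right)} = \frac{2}{-2 - -459} = \frac{2}{-2 + 459} = \frac{2}{457} \approx 0.0043764$)
$n = 11928$
$n + P = 11928 + \frac{2}{457} = \frac{5451098}{457}$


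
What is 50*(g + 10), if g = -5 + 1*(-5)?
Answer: 0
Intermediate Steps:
g = -10 (g = -5 - 5 = -10)
50*(g + 10) = 50*(-10 + 10) = 50*0 = 0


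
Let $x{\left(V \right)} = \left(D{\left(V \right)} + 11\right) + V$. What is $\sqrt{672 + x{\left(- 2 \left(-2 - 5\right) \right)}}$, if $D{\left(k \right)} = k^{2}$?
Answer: $\sqrt{893} \approx 29.883$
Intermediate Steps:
$x{\left(V \right)} = 11 + V + V^{2}$ ($x{\left(V \right)} = \left(V^{2} + 11\right) + V = \left(11 + V^{2}\right) + V = 11 + V + V^{2}$)
$\sqrt{672 + x{\left(- 2 \left(-2 - 5\right) \right)}} = \sqrt{672 + \left(11 - 2 \left(-2 - 5\right) + \left(- 2 \left(-2 - 5\right)\right)^{2}\right)} = \sqrt{672 + \left(11 - -14 + \left(\left(-2\right) \left(-7\right)\right)^{2}\right)} = \sqrt{672 + \left(11 + 14 + 14^{2}\right)} = \sqrt{672 + \left(11 + 14 + 196\right)} = \sqrt{672 + 221} = \sqrt{893}$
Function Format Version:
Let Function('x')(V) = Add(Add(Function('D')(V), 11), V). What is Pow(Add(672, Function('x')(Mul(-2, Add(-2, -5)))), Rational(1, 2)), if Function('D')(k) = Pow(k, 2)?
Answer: Pow(893, Rational(1, 2)) ≈ 29.883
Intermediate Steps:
Function('x')(V) = Add(11, V, Pow(V, 2)) (Function('x')(V) = Add(Add(Pow(V, 2), 11), V) = Add(Add(11, Pow(V, 2)), V) = Add(11, V, Pow(V, 2)))
Pow(Add(672, Function('x')(Mul(-2, Add(-2, -5)))), Rational(1, 2)) = Pow(Add(672, Add(11, Mul(-2, Add(-2, -5)), Pow(Mul(-2, Add(-2, -5)), 2))), Rational(1, 2)) = Pow(Add(672, Add(11, Mul(-2, -7), Pow(Mul(-2, -7), 2))), Rational(1, 2)) = Pow(Add(672, Add(11, 14, Pow(14, 2))), Rational(1, 2)) = Pow(Add(672, Add(11, 14, 196)), Rational(1, 2)) = Pow(Add(672, 221), Rational(1, 2)) = Pow(893, Rational(1, 2))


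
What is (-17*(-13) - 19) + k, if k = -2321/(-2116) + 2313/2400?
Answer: 86358459/423200 ≈ 204.06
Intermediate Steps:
k = 872059/423200 (k = -2321*(-1/2116) + 2313*(1/2400) = 2321/2116 + 771/800 = 872059/423200 ≈ 2.0606)
(-17*(-13) - 19) + k = (-17*(-13) - 19) + 872059/423200 = (221 - 19) + 872059/423200 = 202 + 872059/423200 = 86358459/423200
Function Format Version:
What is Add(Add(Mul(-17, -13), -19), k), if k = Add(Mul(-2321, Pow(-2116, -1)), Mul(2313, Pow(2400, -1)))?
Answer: Rational(86358459, 423200) ≈ 204.06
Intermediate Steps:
k = Rational(872059, 423200) (k = Add(Mul(-2321, Rational(-1, 2116)), Mul(2313, Rational(1, 2400))) = Add(Rational(2321, 2116), Rational(771, 800)) = Rational(872059, 423200) ≈ 2.0606)
Add(Add(Mul(-17, -13), -19), k) = Add(Add(Mul(-17, -13), -19), Rational(872059, 423200)) = Add(Add(221, -19), Rational(872059, 423200)) = Add(202, Rational(872059, 423200)) = Rational(86358459, 423200)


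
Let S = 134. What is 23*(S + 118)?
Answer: 5796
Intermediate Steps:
23*(S + 118) = 23*(134 + 118) = 23*252 = 5796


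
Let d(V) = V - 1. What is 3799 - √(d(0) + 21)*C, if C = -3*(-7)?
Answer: 3799 - 42*√5 ≈ 3705.1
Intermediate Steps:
C = 21
d(V) = -1 + V
3799 - √(d(0) + 21)*C = 3799 - √((-1 + 0) + 21)*21 = 3799 - √(-1 + 21)*21 = 3799 - √20*21 = 3799 - 2*√5*21 = 3799 - 42*√5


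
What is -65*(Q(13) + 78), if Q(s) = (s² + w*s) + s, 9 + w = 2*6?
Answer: -19435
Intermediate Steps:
w = 3 (w = -9 + 2*6 = -9 + 12 = 3)
Q(s) = s² + 4*s (Q(s) = (s² + 3*s) + s = s² + 4*s)
-65*(Q(13) + 78) = -65*(13*(4 + 13) + 78) = -65*(13*17 + 78) = -65*(221 + 78) = -65*299 = -19435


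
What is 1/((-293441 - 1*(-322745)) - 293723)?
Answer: -1/264419 ≈ -3.7819e-6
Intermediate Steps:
1/((-293441 - 1*(-322745)) - 293723) = 1/((-293441 + 322745) - 293723) = 1/(29304 - 293723) = 1/(-264419) = -1/264419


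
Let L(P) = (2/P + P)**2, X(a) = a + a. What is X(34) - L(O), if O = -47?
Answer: -4738309/2209 ≈ -2145.0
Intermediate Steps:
X(a) = 2*a
L(P) = (P + 2/P)**2
X(34) - L(O) = 2*34 - (2 + (-47)**2)**2/(-47)**2 = 68 - (2 + 2209)**2/2209 = 68 - 2211**2/2209 = 68 - 4888521/2209 = -4738309/2209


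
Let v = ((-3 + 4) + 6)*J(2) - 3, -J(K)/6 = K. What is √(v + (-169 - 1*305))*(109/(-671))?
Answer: -109*I*√561/671 ≈ -3.8476*I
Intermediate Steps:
J(K) = -6*K
v = -87 (v = ((-3 + 4) + 6)*(-6*2) - 3 = (1 + 6)*(-12) - 3 = 7*(-12) - 3 = -84 - 3 = -87)
√(v + (-169 - 1*305))*(109/(-671)) = √(-87 + (-169 - 1*305))*(109/(-671)) = √(-87 + (-169 - 305))*(109*(-1/671)) = √(-87 - 474)*(-109/671) = √(-561)*(-109/671) = (I*√561)*(-109/671) = -109*I*√561/671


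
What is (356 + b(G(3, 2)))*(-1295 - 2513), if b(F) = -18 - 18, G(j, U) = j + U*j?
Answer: -1218560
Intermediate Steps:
b(F) = -36
(356 + b(G(3, 2)))*(-1295 - 2513) = (356 - 36)*(-1295 - 2513) = 320*(-3808) = -1218560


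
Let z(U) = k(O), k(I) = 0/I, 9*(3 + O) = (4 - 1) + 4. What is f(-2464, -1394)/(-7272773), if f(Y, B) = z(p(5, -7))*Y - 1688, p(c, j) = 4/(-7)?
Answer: 1688/7272773 ≈ 0.00023210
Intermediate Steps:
O = -20/9 (O = -3 + ((4 - 1) + 4)/9 = -3 + (3 + 4)/9 = -3 + (1/9)*7 = -3 + 7/9 = -20/9 ≈ -2.2222)
p(c, j) = -4/7 (p(c, j) = 4*(-1/7) = -4/7)
k(I) = 0
z(U) = 0
f(Y, B) = -1688 (f(Y, B) = 0*Y - 1688 = 0 - 1688 = -1688)
f(-2464, -1394)/(-7272773) = -1688/(-7272773) = -1688*(-1/7272773) = 1688/7272773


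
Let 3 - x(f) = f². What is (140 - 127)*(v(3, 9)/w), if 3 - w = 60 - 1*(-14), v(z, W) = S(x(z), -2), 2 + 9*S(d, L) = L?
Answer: 52/639 ≈ 0.081377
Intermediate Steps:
x(f) = 3 - f²
S(d, L) = -2/9 + L/9
v(z, W) = -4/9 (v(z, W) = -2/9 + (⅑)*(-2) = -2/9 - 2/9 = -4/9)
w = -71 (w = 3 - (60 - 1*(-14)) = 3 - (60 + 14) = 3 - 1*74 = 3 - 74 = -71)
(140 - 127)*(v(3, 9)/w) = (140 - 127)*(-4/9/(-71)) = 13*(-4/9*(-1/71)) = 13*(4/639) = 52/639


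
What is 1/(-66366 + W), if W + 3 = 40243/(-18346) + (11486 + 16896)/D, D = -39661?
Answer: -727620706/48293575410309 ≈ -1.5067e-5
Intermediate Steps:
W = -4299635913/727620706 (W = -3 + (40243/(-18346) + (11486 + 16896)/(-39661)) = -3 + (40243*(-1/18346) + 28382*(-1/39661)) = -3 + (-40243/18346 - 28382/39661) = -3 - 2116773795/727620706 = -4299635913/727620706 ≈ -5.9092)
1/(-66366 + W) = 1/(-66366 - 4299635913/727620706) = 1/(-48293575410309/727620706) = -727620706/48293575410309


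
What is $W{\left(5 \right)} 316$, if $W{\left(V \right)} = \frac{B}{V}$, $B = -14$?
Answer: $- \frac{4424}{5} \approx -884.8$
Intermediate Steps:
$W{\left(V \right)} = - \frac{14}{V}$
$W{\left(5 \right)} 316 = - \frac{14}{5} \cdot 316 = \left(-14\right) \frac{1}{5} \cdot 316 = \left(- \frac{14}{5}\right) 316 = - \frac{4424}{5}$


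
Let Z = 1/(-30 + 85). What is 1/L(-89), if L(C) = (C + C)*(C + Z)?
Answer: 55/871132 ≈ 6.3136e-5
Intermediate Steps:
Z = 1/55 ≈ 0.018182
L(C) = 2*C*(1/55 + C) (L(C) = (C + C)*(C + 1/55) = (2*C)*(1/55 + C) = 2*C*(1/55 + C))
1/L(-89) = 1/((2/55)*(-89)*(1 + 55*(-89))) = 1/((2/55)*(-89)*(1 - 4895)) = 1/((2/55)*(-89)*(-4894)) = 1/(871132/55) = 55/871132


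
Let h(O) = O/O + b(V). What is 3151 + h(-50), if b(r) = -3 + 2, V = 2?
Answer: 3151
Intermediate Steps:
b(r) = -1
h(O) = 0 (h(O) = O/O - 1 = 1 - 1 = 0)
3151 + h(-50) = 3151 + 0 = 3151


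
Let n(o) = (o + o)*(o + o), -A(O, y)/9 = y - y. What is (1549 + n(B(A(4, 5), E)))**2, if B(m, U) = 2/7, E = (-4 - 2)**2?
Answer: 5763390889/2401 ≈ 2.4004e+6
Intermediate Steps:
A(O, y) = 0 (A(O, y) = -9*(y - y) = -9*0 = 0)
E = 36 (E = (-6)**2 = 36)
B(m, U) = 2/7 (B(m, U) = 2*(1/7) = 2/7)
n(o) = 4*o**2 (n(o) = (2*o)*(2*o) = 4*o**2)
(1549 + n(B(A(4, 5), E)))**2 = (1549 + 4*(2/7)**2)**2 = (1549 + 4*(4/49))**2 = (1549 + 16/49)**2 = (75917/49)**2 = 5763390889/2401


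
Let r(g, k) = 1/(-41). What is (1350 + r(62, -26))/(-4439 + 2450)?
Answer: -55349/81549 ≈ -0.67872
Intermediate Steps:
r(g, k) = -1/41
(1350 + r(62, -26))/(-4439 + 2450) = (1350 - 1/41)/(-4439 + 2450) = (55349/41)/(-1989) = (55349/41)*(-1/1989) = -55349/81549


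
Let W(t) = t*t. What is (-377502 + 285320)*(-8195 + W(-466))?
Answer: -19262442902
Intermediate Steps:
W(t) = t**2
(-377502 + 285320)*(-8195 + W(-466)) = (-377502 + 285320)*(-8195 + (-466)**2) = -92182*(-8195 + 217156) = -92182*208961 = -19262442902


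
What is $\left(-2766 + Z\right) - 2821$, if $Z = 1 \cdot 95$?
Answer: $-5492$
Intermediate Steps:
$Z = 95$
$\left(-2766 + Z\right) - 2821 = \left(-2766 + 95\right) - 2821 = -2671 - 2821 = -5492$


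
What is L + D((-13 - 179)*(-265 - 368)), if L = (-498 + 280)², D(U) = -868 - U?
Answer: -74880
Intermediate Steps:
L = 47524 (L = (-218)² = 47524)
L + D((-13 - 179)*(-265 - 368)) = 47524 + (-868 - (-13 - 179)*(-265 - 368)) = 47524 + (-868 - (-192)*(-633)) = 47524 + (-868 - 1*121536) = 47524 + (-868 - 121536) = 47524 - 122404 = -74880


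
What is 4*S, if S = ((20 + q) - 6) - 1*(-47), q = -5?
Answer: 224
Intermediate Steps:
S = 56 (S = ((20 - 5) - 6) - 1*(-47) = (15 - 6) + 47 = 9 + 47 = 56)
4*S = 4*56 = 224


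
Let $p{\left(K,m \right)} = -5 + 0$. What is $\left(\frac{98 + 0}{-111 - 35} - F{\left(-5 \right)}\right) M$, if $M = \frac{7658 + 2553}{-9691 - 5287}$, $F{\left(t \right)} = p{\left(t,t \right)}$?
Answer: $- \frac{1613338}{546697} \approx -2.9511$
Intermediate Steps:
$p{\left(K,m \right)} = -5$
$F{\left(t \right)} = -5$
$M = - \frac{10211}{14978}$ ($M = \frac{10211}{-14978} = 10211 \left(- \frac{1}{14978}\right) = - \frac{10211}{14978} \approx -0.68173$)
$\left(\frac{98 + 0}{-111 - 35} - F{\left(-5 \right)}\right) M = \left(\frac{98 + 0}{-111 - 35} - -5\right) \left(- \frac{10211}{14978}\right) = \left(\frac{98}{-146} + 5\right) \left(- \frac{10211}{14978}\right) = \left(98 \left(- \frac{1}{146}\right) + 5\right) \left(- \frac{10211}{14978}\right) = \left(- \frac{49}{73} + 5\right) \left(- \frac{10211}{14978}\right) = \frac{316}{73} \left(- \frac{10211}{14978}\right) = - \frac{1613338}{546697}$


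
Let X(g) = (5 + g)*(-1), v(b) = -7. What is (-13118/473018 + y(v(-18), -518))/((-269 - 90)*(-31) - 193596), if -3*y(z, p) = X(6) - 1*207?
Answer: -7362755/18495037587 ≈ -0.00039809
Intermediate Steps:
X(g) = -5 - g
y(z, p) = 218/3 (y(z, p) = -((-5 - 1*6) - 1*207)/3 = -((-5 - 6) - 207)/3 = -(-11 - 207)/3 = -⅓*(-218) = 218/3)
(-13118/473018 + y(v(-18), -518))/((-269 - 90)*(-31) - 193596) = (-13118/473018 + 218/3)/((-269 - 90)*(-31) - 193596) = (-13118*1/473018 + 218/3)/(-359*(-31) - 193596) = (-937/33787 + 218/3)/(11129 - 193596) = (7362755/101361)/(-182467) = (7362755/101361)*(-1/182467) = -7362755/18495037587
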